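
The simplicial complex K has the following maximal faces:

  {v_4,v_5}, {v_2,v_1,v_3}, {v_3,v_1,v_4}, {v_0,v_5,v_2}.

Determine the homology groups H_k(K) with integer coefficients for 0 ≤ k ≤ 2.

H_0 = Z,  H_1 = Z,  H_2 = 0.

We work with the vertex ordering v_0 < v_1 < v_2 < v_3 < v_4 < v_5. The simplices of K, each written with vertices in increasing order, are:

  0-simplices (6): [v_0], [v_1], [v_2], [v_3], [v_4], [v_5]
  1-simplices (9): [v_0,v_2], [v_0,v_5], [v_1,v_2], [v_1,v_3], [v_1,v_4], [v_2,v_3], [v_2,v_5], [v_3,v_4], [v_4,v_5]
  2-simplices (3): [v_0,v_2,v_5], [v_1,v_2,v_3], [v_1,v_3,v_4]

so the chain groups are C_0 ≅ Z^6, C_1 ≅ Z^9, C_2 ≅ Z^3.

∂_1: C_1 → C_0 maps an edge to its endpoints' difference, ∂[p,q] = q − p. For instance
  ∂[v_3,v_4] = [v_4] − [v_3].
The resulting 6×9 matrix has rank 5, and its Smith normal form has invariant factors (1,1,1,1,1).

Boundary ∂_2: C_2 → C_1 sends each 2-simplex [p,q,r] to [q,r] − [p,r] + [p,q]. For instance
  ∂[v_0,v_2,v_5] = [v_2,v_5] − [v_0,v_5] + [v_0,v_2],
  ∂[v_1,v_2,v_3] = [v_2,v_3] − [v_1,v_3] + [v_1,v_2].
This gives a 9×3 integer matrix of rank 3; reducing to Smith normal form yields diagonal entries (1,1,1).

Computing H_k = (kernel of ∂_k) / (image of ∂_{k+1}):

  H_0: rank C_0 − rank ∂_1 = 6 − 5 = 1, and the invariant factors of ∂_1 are all 1, so H_0 ≅ Z.
  H_1: rank ker ∂_1 − rank ∂_2 = (9 − 5) − 3 = 1, and the invariant factors of ∂_2 are all 1, so H_1 ≅ Z.
  H_2: rank ker ∂_2 − rank ∂_3 = (3 − 3) − 0 = 0, and there is no ∂_3, so H_2 ≅ 0.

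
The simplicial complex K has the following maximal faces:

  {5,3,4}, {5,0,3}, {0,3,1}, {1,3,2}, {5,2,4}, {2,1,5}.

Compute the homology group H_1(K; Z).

We work with the vertex ordering 0 < 1 < 2 < 3 < 4 < 5. The simplices of K, each written with vertices in increasing order, are:

  0-simplices (6): [0], [1], [2], [3], [4], [5]
  1-simplices (12): [0,1], [0,3], [0,5], [1,2], [1,3], [1,5], [2,3], [2,4], [2,5], [3,4], [3,5], [4,5]
  2-simplices (6): [0,1,3], [0,3,5], [1,2,3], [1,2,5], [2,4,5], [3,4,5]

Hence C_0 ≅ Z^6, C_1 ≅ Z^12, C_2 ≅ Z^6.

Boundary ∂_1: C_1 → C_0 maps an edge to its endpoints' difference, ∂[p,q] = q − p. For instance
  ∂[0,1] = [1] − [0].
The 6×12 boundary matrix has rank 5 and Smith normal form diag(1,1,1,1,1).

The boundary map ∂_2: C_2 → C_1 maps a triangle to the signed sum of its edges. For instance
  ∂[1,2,5] = [2,5] − [1,5] + [1,2],
  ∂[1,2,3] = [2,3] − [1,3] + [1,2].
The 12×6 boundary matrix has rank 6 and Smith normal form diag(1,1,1,1,1,1).

Reading off H_k = ker ∂_k / im ∂_{k+1}:

  H_1: rank ker ∂_1 − rank ∂_2 = (12 − 5) − 6 = 1, and the invariant factors of ∂_2 are all 1, so H_1 = Z.

H_1 = Z.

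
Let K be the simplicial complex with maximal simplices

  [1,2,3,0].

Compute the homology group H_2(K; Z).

H_2 = 0.

We work with the vertex ordering 0 < 1 < 2 < 3. The simplices of K, each written with vertices in increasing order, are:

  0-simplices (4): [0], [1], [2], [3]
  1-simplices (6): [0,1], [0,2], [0,3], [1,2], [1,3], [2,3]
  2-simplices (4): [0,1,2], [0,1,3], [0,2,3], [1,2,3]
  3-simplices (1): [0,1,2,3]

so the chain groups are C_0 ≅ Z^4, C_1 ≅ Z^6, C_2 ≅ Z^4, C_3 ≅ Z^1.

∂_1: C_1 → C_0 is given by ∂[p,q] = [q] − [p]. For instance
  ∂[0,2] = [2] − [0].
The 4×6 boundary matrix has rank 3 and Smith normal form diag(1,1,1).

The boundary map ∂_2: C_2 → C_1 sends each 2-simplex [p,q,r] to [q,r] − [p,r] + [p,q]. For instance
  ∂[0,2,3] = [2,3] − [0,3] + [0,2],
  ∂[0,1,2] = [1,2] − [0,2] + [0,1].
This gives a 6×4 integer matrix of rank 3; reducing to Smith normal form yields diagonal entries (1,1,1).

∂_3: C_3 → C_2 sends each 3-simplex σ to the alternating sum Σ_i (−1)^i (σ with its i-th vertex removed). For instance
  ∂[0,1,2,3] = [1,2,3] − [0,2,3] + [0,1,3] − [0,1,2].
The 4×1 boundary matrix has rank 1 and Smith normal form diag(1).

Now H_k = ker ∂_k / im ∂_{k+1}, so:

  H_2: rank ker ∂_2 − rank ∂_3 = (4 − 3) − 1 = 0, and the invariant factors of ∂_3 are all 1, so H_2 = 0.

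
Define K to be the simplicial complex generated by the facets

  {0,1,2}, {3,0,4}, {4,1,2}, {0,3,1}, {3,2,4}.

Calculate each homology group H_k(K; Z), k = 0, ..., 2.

H_0 ≅ Z,  H_1 ≅ Z,  H_2 = 0.

We work with the vertex ordering 0 < 1 < 2 < 3 < 4. The simplices of K, each written with vertices in increasing order, are:

  0-simplices (5): [0], [1], [2], [3], [4]
  1-simplices (10): [0,1], [0,2], [0,3], [0,4], [1,2], [1,3], [1,4], [2,3], [2,4], [3,4]
  2-simplices (5): [0,1,2], [0,1,3], [0,3,4], [1,2,4], [2,3,4]

giving chain groups C_0 ≅ Z^5, C_1 ≅ Z^10, C_2 ≅ Z^5.

The boundary map ∂_1: C_1 → C_0 maps an edge to its endpoints' difference, ∂[p,q] = q − p. For instance
  ∂[0,1] = [1] − [0].
As a 5×10 matrix over Z this has rank 4, with invariant factors (1,1,1,1).

Boundary ∂_2: C_2 → C_1 sends each 2-simplex [p,q,r] to [q,r] − [p,r] + [p,q]. For instance
  ∂[0,1,2] = [1,2] − [0,2] + [0,1],
  ∂[0,3,4] = [3,4] − [0,4] + [0,3].
As a 10×5 matrix over Z this has rank 5, with invariant factors (1,1,1,1,1).

From H_k ≅ ker(∂_k) / im(∂_{k+1}) we obtain:

  H_0: rank C_0 − rank ∂_1 = 5 − 4 = 1, and the invariant factors of ∂_1 are all 1, so H_0 ≅ Z.
  H_1: rank ker ∂_1 − rank ∂_2 = (10 − 4) − 5 = 1, and the invariant factors of ∂_2 are all 1, so H_1 ≅ Z.
  H_2: rank ker ∂_2 − rank ∂_3 = (5 − 5) − 0 = 0, and there is no ∂_3, so H_2 ≅ 0.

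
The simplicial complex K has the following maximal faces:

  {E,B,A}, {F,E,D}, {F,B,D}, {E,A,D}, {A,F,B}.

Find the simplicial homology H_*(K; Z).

H_0 = Z,  H_1 = Z,  H_2 = 0.

Take the total order A < B < D < E < F on the vertex set. Then K (dimension 2) consists of the simplices:

  0-simplices (5): A, B, D, E, F
  1-simplices (10): AB, AD, AE, AF, BD, BE, BF, DE, DF, EF
  2-simplices (5): ABE, ABF, ADE, BDF, DEF

giving chain groups C_0 ≅ Z^5, C_1 ≅ Z^10, C_2 ≅ Z^5.

Boundary ∂_1: C_1 → C_0 is given by ∂[p,q] = [q] − [p].
As a 5×10 matrix over Z this has rank 4, with invariant factors (1,1,1,1).

The boundary map ∂_2: C_2 → C_1 acts by ∂[p,q,r] = [q,r] − [p,r] + [p,q]. For instance
  ∂ABF = BF − AF + AB,
  ∂ADE = DE − AE + AD.
The 10×5 boundary matrix has rank 5 and Smith normal form diag(1,1,1,1,1).

From H_k ≅ ker(∂_k) / im(∂_{k+1}) we obtain:

  H_0: rank C_0 − rank ∂_1 = 5 − 4 = 1, and the invariant factors of ∂_1 are all 1, so H_0 ≅ Z.
  H_1: rank ker ∂_1 − rank ∂_2 = (10 − 4) − 5 = 1, and the invariant factors of ∂_2 are all 1, so H_1 ≅ Z.
  H_2: rank ker ∂_2 − rank ∂_3 = (5 − 5) − 0 = 0, and there is no ∂_3, so H_2 ≅ 0.

As a check, the Euler characteristic is 5 − 10 + 5 = 0, which agrees with 1 − 1 + 0 = 0.
(K is a triangulation of the Möbius band.)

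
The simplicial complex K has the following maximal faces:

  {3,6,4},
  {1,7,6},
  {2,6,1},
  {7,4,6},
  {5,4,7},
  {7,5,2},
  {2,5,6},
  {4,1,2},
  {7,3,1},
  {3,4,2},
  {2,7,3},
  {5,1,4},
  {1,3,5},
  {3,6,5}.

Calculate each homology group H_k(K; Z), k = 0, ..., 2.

H_0 ≅ Z,  H_1 ≅ Z^2,  H_2 ≅ Z.

Take the total order 1 < 2 < 3 < 4 < 5 < 6 < 7 on the vertex set. Then K (dimension 2) consists of the simplices:

  0-simplices (7): [1], [2], [3], [4], [5], [6], [7]
  1-simplices (21): [1,2], [1,3], [1,4], [1,5], [1,6], [1,7], [2,3], [2,4], [2,5], [2,6], [2,7], [3,4], [3,5], [3,6], [3,7], [4,5], [4,6], [4,7], [5,6], [5,7], [6,7]
  2-simplices (14): [1,2,4], [1,2,6], [1,3,5], [1,3,7], [1,4,5], [1,6,7], [2,3,4], [2,3,7], [2,5,6], [2,5,7], [3,4,6], [3,5,6], [4,5,7], [4,6,7]

giving chain groups C_0 ≅ Z^7, C_1 ≅ Z^21, C_2 ≅ Z^14.

The boundary map ∂_1: C_1 → C_0 sends each edge [p,q] (with p < q) to q − p. For instance
  ∂[5,6] = [6] − [5].
This gives a 7×21 integer matrix of rank 6; reducing to Smith normal form yields diagonal entries (1,1,1,1,1,1).

∂_2: C_2 → C_1 acts by ∂[p,q,r] = [q,r] − [p,r] + [p,q]. For instance
  ∂[4,5,7] = [5,7] − [4,7] + [4,5],
  ∂[2,5,6] = [5,6] − [2,6] + [2,5].
The 21×14 boundary matrix has rank 13 and Smith normal form diag(1,1,1,1,1,1,1,1,1,1,1,1,1).

Computing H_k = (kernel of ∂_k) / (image of ∂_{k+1}):

  H_0: rank C_0 − rank ∂_1 = 7 − 6 = 1, and the invariant factors of ∂_1 are all 1, so H_0 = Z.
  H_1: rank ker ∂_1 − rank ∂_2 = (21 − 6) − 13 = 2, and the invariant factors of ∂_2 are all 1, so H_1 = Z^2.
  H_2: rank ker ∂_2 − rank ∂_3 = (14 − 13) − 0 = 1, and there is no ∂_3, so H_2 = Z.

As a check, the Euler characteristic is 7 − 21 + 14 = 0, which agrees with 1 − 2 + 1 = 0.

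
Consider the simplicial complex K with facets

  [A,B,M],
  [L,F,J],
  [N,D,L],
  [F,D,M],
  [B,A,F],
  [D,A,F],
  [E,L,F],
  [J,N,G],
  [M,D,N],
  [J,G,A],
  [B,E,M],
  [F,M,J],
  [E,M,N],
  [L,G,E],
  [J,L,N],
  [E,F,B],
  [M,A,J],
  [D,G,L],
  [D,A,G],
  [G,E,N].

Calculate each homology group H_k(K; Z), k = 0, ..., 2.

Take the total order A < B < D < E < F < G < J < L < M < N on the vertex set. Then K (dimension 2) consists of the simplices:

  0-simplices (10): A, B, D, E, F, G, J, L, M, N
  1-simplices (30): AB, AD, AF, AG, AJ, AM, BE, BF, BM, DF, DG, DL, DM, DN, EF, EG, EL, EM, EN, FJ, FL, FM, GJ, GL, GN, JL, JM, JN, LN, MN
  2-simplices (20): ABF, ABM, ADF, ADG, AGJ, AJM, BEF, BEM, DFM, DGL, DLN, DMN, EFL, EGL, EGN, EMN, FJL, FJM, GJN, JLN

Hence C_0 ≅ Z^10, C_1 ≅ Z^30, C_2 ≅ Z^20.

∂_1: C_1 → C_0 maps an edge to its endpoints' difference, ∂[p,q] = q − p. For instance
  ∂EN = N − E.
The resulting 10×30 matrix has rank 9, and its Smith normal form has invariant factors (1,1,1,1,1,1,1,1,1).

Boundary ∂_2: C_2 → C_1 sends each 2-simplex [p,q,r] to [q,r] − [p,r] + [p,q]. For instance
  ∂EGN = GN − EN + EG,
  ∂EGL = GL − EL + EG.
The resulting 30×20 matrix has rank 20, and its Smith normal form has invariant factors (1,1,1,1,1,1,1,1,1,1,1,1,1,1,1,1,1,1,1,2).

Now H_k = ker ∂_k / im ∂_{k+1}, so:

  H_0: rank C_0 − rank ∂_1 = 10 − 9 = 1, and the invariant factors of ∂_1 are all 1, so H_0 ≅ Z.
  H_1: rank ker ∂_1 − rank ∂_2 = (30 − 9) − 20 = 1, and ∂_2 has invariant factor 2 > 1, so H_1 ≅ Z ⊕ Z/2Z.
  H_2: rank ker ∂_2 − rank ∂_3 = (20 − 20) − 0 = 0, and there is no ∂_3, so H_2 ≅ 0.

As a check, the Euler characteristic is 10 − 30 + 20 = 0, which agrees with 1 − 1 + 0 = 0.

H_0 ≅ Z,  H_1 ≅ Z ⊕ Z/2Z,  H_2 = 0.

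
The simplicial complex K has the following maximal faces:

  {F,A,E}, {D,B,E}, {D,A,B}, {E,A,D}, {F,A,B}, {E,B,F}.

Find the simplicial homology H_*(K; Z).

We work with the vertex ordering A < B < D < E < F. The simplices of K, each written with vertices in increasing order, are:

  0-simplices (5): A, B, D, E, F
  1-simplices (9): AB, AD, AE, AF, BD, BE, BF, DE, EF
  2-simplices (6): ABD, ABF, ADE, AEF, BDE, BEF

giving chain groups C_0 ≅ Z^5, C_1 ≅ Z^9, C_2 ≅ Z^6.

Boundary ∂_1: C_1 → C_0 is given by ∂[p,q] = [q] − [p].
This gives a 5×9 integer matrix of rank 4; reducing to Smith normal form yields diagonal entries (1,1,1,1).

∂_2: C_2 → C_1 acts by ∂[p,q,r] = [q,r] − [p,r] + [p,q]. For instance
  ∂ABD = BD − AD + AB,
  ∂BEF = EF − BF + BE.
As a 9×6 matrix over Z this has rank 5, with invariant factors (1,1,1,1,1).

Reading off H_k = ker ∂_k / im ∂_{k+1}:

  H_0: rank C_0 − rank ∂_1 = 5 − 4 = 1, and the invariant factors of ∂_1 are all 1, so H_0 = Z.
  H_1: rank ker ∂_1 − rank ∂_2 = (9 − 4) − 5 = 0, and the invariant factors of ∂_2 are all 1, so H_1 = 0.
  H_2: rank ker ∂_2 − rank ∂_3 = (6 − 5) − 0 = 1, and there is no ∂_3, so H_2 = Z.

As a check, the Euler characteristic is 5 − 9 + 6 = 2, which agrees with 1 − 0 + 1 = 2.
(K is a triangulation of the 2-sphere S^2.)

H_0 = Z,  H_1 = 0,  H_2 = Z.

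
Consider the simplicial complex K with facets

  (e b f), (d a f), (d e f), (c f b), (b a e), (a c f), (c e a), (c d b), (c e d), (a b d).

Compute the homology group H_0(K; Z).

H_0 ≅ Z.

K has 6 vertices, 15 edges, 10 triangles.
rank ∂_0 = 0, rank ∂_1 = 5 ⇒ b_0 = 6 − 0 − 5 = 1; all invariant factors of ∂_1 are 1 so no torsion. So H_0 = Z.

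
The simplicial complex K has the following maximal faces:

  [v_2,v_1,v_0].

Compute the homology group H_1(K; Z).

H_1 = 0.

Take the total order v_0 < v_1 < v_2 on the vertex set. Then K (dimension 2) consists of the simplices:

  0-simplices (3): [v_0], [v_1], [v_2]
  1-simplices (3): [v_0,v_1], [v_0,v_2], [v_1,v_2]
  2-simplices (1): [v_0,v_1,v_2]

so the chain groups are C_0 ≅ Z^3, C_1 ≅ Z^3, C_2 ≅ Z^1.

∂_1: C_1 → C_0 is given by ∂[p,q] = [q] − [p]. For instance
  ∂[v_1,v_2] = [v_2] − [v_1].
As a 3×3 matrix over Z this has rank 2, with invariant factors (1,1).

Boundary ∂_2: C_2 → C_1 maps a triangle to the signed sum of its edges. For instance
  ∂[v_0,v_1,v_2] = [v_1,v_2] − [v_0,v_2] + [v_0,v_1].
This gives a 3×1 integer matrix of rank 1; reducing to Smith normal form yields diagonal entries (1).

Computing H_k = (kernel of ∂_k) / (image of ∂_{k+1}):

  H_1: rank ker ∂_1 − rank ∂_2 = (3 − 2) − 1 = 0, and the invariant factors of ∂_2 are all 1, so H_1 ≅ 0.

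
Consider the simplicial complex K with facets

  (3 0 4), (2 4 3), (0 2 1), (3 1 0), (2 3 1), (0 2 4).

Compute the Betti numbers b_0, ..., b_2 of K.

b_0 = 1, b_1 = 0, b_2 = 1.

Take the total order 0 < 1 < 2 < 3 < 4 on the vertex set. Then K (dimension 2) consists of the simplices:

  0-simplices (5): [0], [1], [2], [3], [4]
  1-simplices (9): [0,1], [0,2], [0,3], [0,4], [1,2], [1,3], [2,3], [2,4], [3,4]
  2-simplices (6): [0,1,2], [0,1,3], [0,2,4], [0,3,4], [1,2,3], [2,3,4]

Hence C_0 ≅ Z^5, C_1 ≅ Z^9, C_2 ≅ Z^6.

The boundary map ∂_1: C_1 → C_0 maps an edge to its endpoints' difference, ∂[p,q] = q − p. For instance
  ∂[1,3] = [3] − [1].
As a 5×9 matrix over Z this has rank 4, with invariant factors (1,1,1,1).

The boundary map ∂_2: C_2 → C_1 acts by ∂[p,q,r] = [q,r] − [p,r] + [p,q]. For instance
  ∂[1,2,3] = [2,3] − [1,3] + [1,2],
  ∂[2,3,4] = [3,4] − [2,4] + [2,3].
This gives a 9×6 integer matrix of rank 5; reducing to Smith normal form yields diagonal entries (1,1,1,1,1).

From H_k ≅ ker(∂_k) / im(∂_{k+1}) we obtain:

  H_0: rank C_0 − rank ∂_1 = 5 − 4 = 1, and the invariant factors of ∂_1 are all 1, so H_0 = Z.
  H_1: rank ker ∂_1 − rank ∂_2 = (9 − 4) − 5 = 0, and the invariant factors of ∂_2 are all 1, so H_1 = 0.
  H_2: rank ker ∂_2 − rank ∂_3 = (6 − 5) − 0 = 1, and there is no ∂_3, so H_2 = Z.

Hence the Betti numbers are b_0 = 1, b_1 = 0, b_2 = 1.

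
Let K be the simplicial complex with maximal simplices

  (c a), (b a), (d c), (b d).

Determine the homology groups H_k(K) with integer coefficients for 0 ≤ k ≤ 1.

H_0 ≅ Z,  H_1 ≅ Z.

We work with the vertex ordering a < b < c < d. The simplices of K, each written with vertices in increasing order, are:

  0-simplices (4): a, b, c, d
  1-simplices (4): ab, ac, bd, cd

giving chain groups C_0 ≅ Z^4, C_1 ≅ Z^4.

The boundary map ∂_1: C_1 → C_0 is given by ∂[p,q] = [q] − [p].
The resulting 4×4 matrix has rank 3, and its Smith normal form has invariant factors (1,1,1).

From H_k ≅ ker(∂_k) / im(∂_{k+1}) we obtain:

  H_0: rank C_0 − rank ∂_1 = 4 − 3 = 1, and the invariant factors of ∂_1 are all 1, so H_0 ≅ Z.
  H_1: rank ker ∂_1 − rank ∂_2 = (4 − 3) − 0 = 1, and there is no ∂_2, so H_1 ≅ Z.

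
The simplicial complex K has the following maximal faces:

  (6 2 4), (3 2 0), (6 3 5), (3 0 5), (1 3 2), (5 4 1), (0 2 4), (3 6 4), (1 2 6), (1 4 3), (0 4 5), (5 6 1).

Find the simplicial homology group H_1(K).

We work with the vertex ordering 0 < 1 < 2 < 3 < 4 < 5 < 6. The simplices of K, each written with vertices in increasing order, are:

  0-simplices (7): [0], [1], [2], [3], [4], [5], [6]
  1-simplices (18): [0,2], [0,3], [0,4], [0,5], [1,2], [1,3], [1,4], [1,5], [1,6], [2,3], [2,4], [2,6], [3,4], [3,5], [3,6], [4,5], [4,6], [5,6]
  2-simplices (12): [0,2,3], [0,2,4], [0,3,5], [0,4,5], [1,2,3], [1,2,6], [1,3,4], [1,4,5], [1,5,6], [2,4,6], [3,4,6], [3,5,6]

Hence C_0 ≅ Z^7, C_1 ≅ Z^18, C_2 ≅ Z^12.

The boundary map ∂_1: C_1 → C_0 sends each edge [p,q] (with p < q) to q − p. For instance
  ∂[3,4] = [4] − [3].
As a 7×18 matrix over Z this has rank 6, with invariant factors (1,1,1,1,1,1).

∂_2: C_2 → C_1 maps a triangle to the signed sum of its edges. For instance
  ∂[3,5,6] = [5,6] − [3,6] + [3,5],
  ∂[0,3,5] = [3,5] − [0,5] + [0,3].
This gives a 18×12 integer matrix of rank 12; reducing to Smith normal form yields diagonal entries (1,1,1,1,1,1,1,1,1,1,1,2).

Now H_k = ker ∂_k / im ∂_{k+1}, so:

  H_1: rank ker ∂_1 − rank ∂_2 = (18 − 6) − 12 = 0, and ∂_2 has invariant factor 2 > 1, so H_1 ≅ Z/2.

(K is a triangulation of the real projective plane RP^2.)

H_1 = Z/2.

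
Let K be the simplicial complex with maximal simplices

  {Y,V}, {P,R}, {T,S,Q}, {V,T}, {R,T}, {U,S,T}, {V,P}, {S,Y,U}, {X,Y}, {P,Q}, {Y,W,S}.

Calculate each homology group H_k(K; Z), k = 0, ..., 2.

H_0 ≅ Z,  H_1 ≅ Z^3,  H_2 = 0.

We work with the vertex ordering P < Q < R < S < T < U < V < W < X < Y. The simplices of K, each written with vertices in increasing order, are:

  0-simplices (10): P, Q, R, S, T, U, V, W, X, Y
  1-simplices (16): PQ, PR, PV, QS, QT, RT, ST, SU, SW, SY, TU, TV, UY, VY, WY, XY
  2-simplices (4): QST, STU, SUY, SWY

so the chain groups are C_0 ≅ Z^10, C_1 ≅ Z^16, C_2 ≅ Z^4.

Boundary ∂_1: C_1 → C_0 maps an edge to its endpoints' difference, ∂[p,q] = q − p. For instance
  ∂RT = T − R.
The resulting 10×16 matrix has rank 9, and its Smith normal form has invariant factors (1,1,1,1,1,1,1,1,1).

Boundary ∂_2: C_2 → C_1 maps a triangle to the signed sum of its edges. For instance
  ∂QST = ST − QT + QS,
  ∂SUY = UY − SY + SU.
The resulting 16×4 matrix has rank 4, and its Smith normal form has invariant factors (1,1,1,1).

From H_k ≅ ker(∂_k) / im(∂_{k+1}) we obtain:

  H_0: rank C_0 − rank ∂_1 = 10 − 9 = 1, and the invariant factors of ∂_1 are all 1, so H_0 ≅ Z.
  H_1: rank ker ∂_1 − rank ∂_2 = (16 − 9) − 4 = 3, and the invariant factors of ∂_2 are all 1, so H_1 ≅ Z^3.
  H_2: rank ker ∂_2 − rank ∂_3 = (4 − 4) − 0 = 0, and there is no ∂_3, so H_2 ≅ 0.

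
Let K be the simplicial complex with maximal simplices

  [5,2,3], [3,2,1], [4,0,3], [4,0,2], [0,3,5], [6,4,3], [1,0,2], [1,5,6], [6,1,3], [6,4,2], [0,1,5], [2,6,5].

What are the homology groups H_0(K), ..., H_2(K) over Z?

K has 7 vertices, 18 edges, 12 triangles.
rank ∂_0 = 0, rank ∂_1 = 6 ⇒ b_0 = 7 − 0 − 6 = 1; all invariant factors of ∂_1 are 1 so no torsion. So H_0 ≅ Z.
rank ∂_1 = 6, rank ∂_2 = 12 ⇒ b_1 = 18 − 6 − 12 = 0; ∂_2 has invariant factor(s) [2] giving torsion. So H_1 ≅ Z/2.
rank ∂_2 = 12, rank ∂_3 = 0 ⇒ b_2 = 12 − 12 − 0 = 0. So H_2 ≅ 0.

H_0 = Z,  H_1 = Z/2,  H_2 = 0.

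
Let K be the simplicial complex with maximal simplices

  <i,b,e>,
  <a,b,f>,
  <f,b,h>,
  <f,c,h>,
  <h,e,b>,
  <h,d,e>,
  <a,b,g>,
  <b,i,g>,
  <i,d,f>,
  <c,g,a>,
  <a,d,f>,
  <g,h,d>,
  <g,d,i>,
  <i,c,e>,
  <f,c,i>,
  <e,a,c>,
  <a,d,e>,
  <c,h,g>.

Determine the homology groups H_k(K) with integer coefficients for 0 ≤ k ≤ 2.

Order the vertices as a < b < c < d < e < f < g < h < i. Listing each simplex with vertices in this order, K has dimension 2 with simplices:

  0-simplices (9): a, b, c, d, e, f, g, h, i
  1-simplices (27): ab, ac, ad, ae, af, ag, be, bf, bg, bh, bi, ce, cf, cg, ch, ci, de, df, dg, dh, di, eh, ei, fh, fi, gh, gi
  2-simplices (18): abf, abg, ace, acg, ade, adf, beh, bei, bfh, bgi, cei, cfh, cfi, cgh, deh, dfi, dgh, dgi

giving chain groups C_0 ≅ Z^9, C_1 ≅ Z^27, C_2 ≅ Z^18.

Boundary ∂_1: C_1 → C_0 maps an edge to its endpoints' difference, ∂[p,q] = q − p.
The resulting 9×27 matrix has rank 8, and its Smith normal form has invariant factors (1,1,1,1,1,1,1,1).

∂_2: C_2 → C_1 acts by ∂[p,q,r] = [q,r] − [p,r] + [p,q]. For instance
  ∂cgh = gh − ch + cg,
  ∂beh = eh − bh + be.
As a 27×18 matrix over Z this has rank 17, with invariant factors (1,1,1,1,1,1,1,1,1,1,1,1,1,1,1,1,1).

Reading off H_k = ker ∂_k / im ∂_{k+1}:

  H_0: rank C_0 − rank ∂_1 = 9 − 8 = 1, and the invariant factors of ∂_1 are all 1, so H_0 = Z.
  H_1: rank ker ∂_1 − rank ∂_2 = (27 − 8) − 17 = 2, and the invariant factors of ∂_2 are all 1, so H_1 = Z^2.
  H_2: rank ker ∂_2 − rank ∂_3 = (18 − 17) − 0 = 1, and there is no ∂_3, so H_2 = Z.

H_0 ≅ Z,  H_1 ≅ Z^2,  H_2 ≅ Z.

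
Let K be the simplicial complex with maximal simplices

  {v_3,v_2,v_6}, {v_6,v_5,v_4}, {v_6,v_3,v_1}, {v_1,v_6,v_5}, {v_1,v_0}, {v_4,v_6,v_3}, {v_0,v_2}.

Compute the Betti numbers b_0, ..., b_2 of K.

b_0 = 1, b_1 = 1, b_2 = 0.

Fix the vertex order v_0 < v_1 < v_2 < v_3 < v_4 < v_5 < v_6 and write every simplex with vertices in increasing order. Then dim K = 2 and the simplices of K are:

  0-simplices (7): [v_0], [v_1], [v_2], [v_3], [v_4], [v_5], [v_6]
  1-simplices (12): [v_0,v_1], [v_0,v_2], [v_1,v_3], [v_1,v_5], [v_1,v_6], [v_2,v_3], [v_2,v_6], [v_3,v_4], [v_3,v_6], [v_4,v_5], [v_4,v_6], [v_5,v_6]
  2-simplices (5): [v_1,v_3,v_6], [v_1,v_5,v_6], [v_2,v_3,v_6], [v_3,v_4,v_6], [v_4,v_5,v_6]

so the chain groups are C_0 ≅ Z^7, C_1 ≅ Z^12, C_2 ≅ Z^5.

∂_1: C_1 → C_0 maps an edge to its endpoints' difference, ∂[p,q] = q − p. For instance
  ∂[v_2,v_3] = [v_3] − [v_2].
The 7×12 boundary matrix has rank 6 and Smith normal form diag(1,1,1,1,1,1).

Boundary ∂_2: C_2 → C_1 maps a triangle to the signed sum of its edges. For instance
  ∂[v_4,v_5,v_6] = [v_5,v_6] − [v_4,v_6] + [v_4,v_5],
  ∂[v_2,v_3,v_6] = [v_3,v_6] − [v_2,v_6] + [v_2,v_3].
As a 12×5 matrix over Z this has rank 5, with invariant factors (1,1,1,1,1).

Reading off H_k = ker ∂_k / im ∂_{k+1}:

  H_0: rank C_0 − rank ∂_1 = 7 − 6 = 1, and the invariant factors of ∂_1 are all 1, so H_0 ≅ Z.
  H_1: rank ker ∂_1 − rank ∂_2 = (12 − 6) − 5 = 1, and the invariant factors of ∂_2 are all 1, so H_1 ≅ Z.
  H_2: rank ker ∂_2 − rank ∂_3 = (5 − 5) − 0 = 0, and there is no ∂_3, so H_2 ≅ 0.

Hence the Betti numbers are b_0 = 1, b_1 = 1, b_2 = 0.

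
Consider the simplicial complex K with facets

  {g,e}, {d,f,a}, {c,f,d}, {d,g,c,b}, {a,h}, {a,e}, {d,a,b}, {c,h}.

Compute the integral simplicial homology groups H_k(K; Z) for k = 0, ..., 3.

H_0 ≅ Z,  H_1 ≅ Z^2,  H_2 = 0,  H_3 = 0.

K has 8 vertices, 15 edges, 7 triangles, 1 3-simplex.
rank ∂_0 = 0, rank ∂_1 = 7 ⇒ b_0 = 8 − 0 − 7 = 1; all invariant factors of ∂_1 are 1 so no torsion. So H_0 = Z.
rank ∂_1 = 7, rank ∂_2 = 6 ⇒ b_1 = 15 − 7 − 6 = 2; all invariant factors of ∂_2 are 1 so no torsion. So H_1 = Z^2.
rank ∂_2 = 6, rank ∂_3 = 1 ⇒ b_2 = 7 − 6 − 1 = 0; all invariant factors of ∂_3 are 1 so no torsion. So H_2 = 0.
rank ∂_3 = 1, rank ∂_4 = 0 ⇒ b_3 = 1 − 1 − 0 = 0. So H_3 = 0.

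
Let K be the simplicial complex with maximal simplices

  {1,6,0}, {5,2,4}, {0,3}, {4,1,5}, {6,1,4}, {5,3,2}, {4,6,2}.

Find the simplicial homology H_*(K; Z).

H_0 ≅ Z,  H_1 ≅ Z,  H_2 = 0.

Order the vertices as 0 < 1 < 2 < 3 < 4 < 5 < 6. Listing each simplex with vertices in this order, K has dimension 2 with simplices:

  0-simplices (7): [0], [1], [2], [3], [4], [5], [6]
  1-simplices (13): [0,1], [0,3], [0,6], [1,4], [1,5], [1,6], [2,3], [2,4], [2,5], [2,6], [3,5], [4,5], [4,6]
  2-simplices (6): [0,1,6], [1,4,5], [1,4,6], [2,3,5], [2,4,5], [2,4,6]

Hence C_0 ≅ Z^7, C_1 ≅ Z^13, C_2 ≅ Z^6.

∂_1: C_1 → C_0 sends each edge [p,q] (with p < q) to q − p. For instance
  ∂[1,5] = [5] − [1].
The 7×13 boundary matrix has rank 6 and Smith normal form diag(1,1,1,1,1,1).

The boundary map ∂_2: C_2 → C_1 acts by ∂[p,q,r] = [q,r] − [p,r] + [p,q]. For instance
  ∂[0,1,6] = [1,6] − [0,6] + [0,1],
  ∂[2,4,5] = [4,5] − [2,5] + [2,4].
As a 13×6 matrix over Z this has rank 6, with invariant factors (1,1,1,1,1,1).

Computing H_k = (kernel of ∂_k) / (image of ∂_{k+1}):

  H_0: rank C_0 − rank ∂_1 = 7 − 6 = 1, and the invariant factors of ∂_1 are all 1, so H_0 ≅ Z.
  H_1: rank ker ∂_1 − rank ∂_2 = (13 − 6) − 6 = 1, and the invariant factors of ∂_2 are all 1, so H_1 ≅ Z.
  H_2: rank ker ∂_2 − rank ∂_3 = (6 − 6) − 0 = 0, and there is no ∂_3, so H_2 ≅ 0.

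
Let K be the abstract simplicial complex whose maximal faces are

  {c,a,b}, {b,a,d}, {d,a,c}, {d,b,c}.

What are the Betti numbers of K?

Order the vertices as a < b < c < d. Listing each simplex with vertices in this order, K has dimension 2 with simplices:

  0-simplices (4): a, b, c, d
  1-simplices (6): ab, ac, ad, bc, bd, cd
  2-simplices (4): abc, abd, acd, bcd

giving chain groups C_0 ≅ Z^4, C_1 ≅ Z^6, C_2 ≅ Z^4.

Boundary ∂_1: C_1 → C_0 sends each edge [p,q] (with p < q) to q − p. For instance
  ∂cd = d − c.
The resulting 4×6 matrix has rank 3, and its Smith normal form has invariant factors (1,1,1).

Boundary ∂_2: C_2 → C_1 acts by ∂[p,q,r] = [q,r] − [p,r] + [p,q]. For instance
  ∂abd = bd − ad + ab,
  ∂acd = cd − ad + ac.
The 6×4 boundary matrix has rank 3 and Smith normal form diag(1,1,1).

From H_k ≅ ker(∂_k) / im(∂_{k+1}) we obtain:

  H_0: rank C_0 − rank ∂_1 = 4 − 3 = 1, and the invariant factors of ∂_1 are all 1, so H_0 ≅ Z.
  H_1: rank ker ∂_1 − rank ∂_2 = (6 − 3) − 3 = 0, and the invariant factors of ∂_2 are all 1, so H_1 ≅ 0.
  H_2: rank ker ∂_2 − rank ∂_3 = (4 − 3) − 0 = 1, and there is no ∂_3, so H_2 ≅ Z.

Hence the Betti numbers are b_0 = 1, b_1 = 0, b_2 = 1.

b_0 = 1, b_1 = 0, b_2 = 1.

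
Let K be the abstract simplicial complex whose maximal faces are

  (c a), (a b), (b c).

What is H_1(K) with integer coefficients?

H_1 ≅ Z.

K has 3 vertices, 3 edges.
rank ∂_1 = 2, rank ∂_2 = 0 ⇒ b_1 = 3 − 2 − 0 = 1. So H_1 ≅ Z.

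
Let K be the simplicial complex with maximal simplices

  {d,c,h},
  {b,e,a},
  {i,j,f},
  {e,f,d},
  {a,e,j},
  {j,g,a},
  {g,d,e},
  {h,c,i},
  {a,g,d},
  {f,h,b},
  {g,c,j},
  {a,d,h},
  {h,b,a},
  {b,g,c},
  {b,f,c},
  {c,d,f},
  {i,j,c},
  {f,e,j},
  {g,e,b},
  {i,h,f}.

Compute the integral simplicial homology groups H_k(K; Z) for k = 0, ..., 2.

Fix the vertex order a < b < c < d < e < f < g < h < i < j and write every simplex with vertices in increasing order. Then dim K = 2 and the simplices of K are:

  0-simplices (10): a, b, c, d, e, f, g, h, i, j
  1-simplices (30): ab, ad, ae, ag, ah, aj, bc, be, bf, bg, bh, cd, cf, cg, ch, ci, cj, de, df, dg, dh, ef, eg, ej, fh, fi, fj, gj, hi, ij
  2-simplices (20): abe, abh, adg, adh, aej, agj, bcf, bcg, beg, bfh, cdf, cdh, cgj, chi, cij, def, deg, efj, fhi, fij

Hence C_0 ≅ Z^10, C_1 ≅ Z^30, C_2 ≅ Z^20.

Boundary ∂_1: C_1 → C_0 sends each edge [p,q] (with p < q) to q − p. For instance
  ∂bh = h − b.
This gives a 10×30 integer matrix of rank 9; reducing to Smith normal form yields diagonal entries (1,1,1,1,1,1,1,1,1).

∂_2: C_2 → C_1 maps a triangle to the signed sum of its edges. For instance
  ∂cdf = df − cf + cd,
  ∂agj = gj − aj + ag.
The 30×20 boundary matrix has rank 20 and Smith normal form diag(1,1,1,1,1,1,1,1,1,1,1,1,1,1,1,1,1,1,1,2).

From H_k ≅ ker(∂_k) / im(∂_{k+1}) we obtain:

  H_0: rank C_0 − rank ∂_1 = 10 − 9 = 1, and the invariant factors of ∂_1 are all 1, so H_0 = Z.
  H_1: rank ker ∂_1 − rank ∂_2 = (30 − 9) − 20 = 1, and ∂_2 has invariant factor 2 > 1, so H_1 = Z ⊕ Z/2.
  H_2: rank ker ∂_2 − rank ∂_3 = (20 − 20) − 0 = 0, and there is no ∂_3, so H_2 = 0.

As a check, the Euler characteristic is 10 − 30 + 20 = 0, which agrees with 1 − 1 + 0 = 0.
(K is a triangulation of the Klein bottle.)

H_0 ≅ Z,  H_1 ≅ Z ⊕ Z/2,  H_2 = 0.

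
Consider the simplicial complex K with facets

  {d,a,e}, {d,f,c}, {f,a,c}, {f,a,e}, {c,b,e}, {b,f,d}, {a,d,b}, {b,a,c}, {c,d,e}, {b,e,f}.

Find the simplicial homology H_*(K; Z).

Order the vertices as a < b < c < d < e < f. Listing each simplex with vertices in this order, K has dimension 2 with simplices:

  0-simplices (6): a, b, c, d, e, f
  1-simplices (15): ab, ac, ad, ae, af, bc, bd, be, bf, cd, ce, cf, de, df, ef
  2-simplices (10): abc, abd, acf, ade, aef, bce, bdf, bef, cde, cdf

so the chain groups are C_0 ≅ Z^6, C_1 ≅ Z^15, C_2 ≅ Z^10.

∂_1: C_1 → C_0 sends each edge [p,q] (with p < q) to q − p. For instance
  ∂cf = f − c.
As a 6×15 matrix over Z this has rank 5, with invariant factors (1,1,1,1,1).

Boundary ∂_2: C_2 → C_1 sends each 2-simplex [p,q,r] to [q,r] − [p,r] + [p,q]. For instance
  ∂bdf = df − bf + bd,
  ∂abd = bd − ad + ab.
The resulting 15×10 matrix has rank 10, and its Smith normal form has invariant factors (1,1,1,1,1,1,1,1,1,2).

Computing H_k = (kernel of ∂_k) / (image of ∂_{k+1}):

  H_0: rank C_0 − rank ∂_1 = 6 − 5 = 1, and the invariant factors of ∂_1 are all 1, so H_0 ≅ Z.
  H_1: rank ker ∂_1 − rank ∂_2 = (15 − 5) − 10 = 0, and ∂_2 has invariant factor 2 > 1, so H_1 ≅ Z/2.
  H_2: rank ker ∂_2 − rank ∂_3 = (10 − 10) − 0 = 0, and there is no ∂_3, so H_2 ≅ 0.

As a check, the Euler characteristic is 6 − 15 + 10 = 1, which agrees with 1 − 0 + 0 = 1.

H_0 = Z,  H_1 = Z/2,  H_2 = 0.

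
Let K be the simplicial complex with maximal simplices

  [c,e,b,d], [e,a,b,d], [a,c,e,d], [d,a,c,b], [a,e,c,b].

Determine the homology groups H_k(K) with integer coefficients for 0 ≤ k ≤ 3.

Take the total order a < b < c < d < e on the vertex set. Then K (dimension 3) consists of the simplices:

  0-simplices (5): a, b, c, d, e
  1-simplices (10): ab, ac, ad, ae, bc, bd, be, cd, ce, de
  2-simplices (10): abc, abd, abe, acd, ace, ade, bcd, bce, bde, cde
  3-simplices (5): abcd, abce, abde, acde, bcde

so the chain groups are C_0 ≅ Z^5, C_1 ≅ Z^10, C_2 ≅ Z^10, C_3 ≅ Z^5.

Boundary ∂_1: C_1 → C_0 sends each edge [p,q] (with p < q) to q − p. For instance
  ∂ce = e − c.
This gives a 5×10 integer matrix of rank 4; reducing to Smith normal form yields diagonal entries (1,1,1,1).

Boundary ∂_2: C_2 → C_1 sends each 2-simplex [p,q,r] to [q,r] − [p,r] + [p,q]. For instance
  ∂ace = ce − ae + ac,
  ∂abd = bd − ad + ab.
The resulting 10×10 matrix has rank 6, and its Smith normal form has invariant factors (1,1,1,1,1,1).

The boundary map ∂_3: C_3 → C_2 sends each 3-simplex σ to the alternating sum Σ_i (−1)^i (σ with its i-th vertex removed). For instance
  ∂abcd = bcd − acd + abd − abc,
  ∂abde = bde − ade + abe − abd.
The resulting 10×5 matrix has rank 4, and its Smith normal form has invariant factors (1,1,1,1).

Now H_k = ker ∂_k / im ∂_{k+1}, so:

  H_0: rank C_0 − rank ∂_1 = 5 − 4 = 1, and the invariant factors of ∂_1 are all 1, so H_0 ≅ Z.
  H_1: rank ker ∂_1 − rank ∂_2 = (10 − 4) − 6 = 0, and the invariant factors of ∂_2 are all 1, so H_1 ≅ 0.
  H_2: rank ker ∂_2 − rank ∂_3 = (10 − 6) − 4 = 0, and the invariant factors of ∂_3 are all 1, so H_2 ≅ 0.
  H_3: rank ker ∂_3 − rank ∂_4 = (5 − 4) − 0 = 1, and there is no ∂_4, so H_3 ≅ Z.

As a check, the Euler characteristic is 5 − 10 + 10 − 5 = 0, which agrees with 1 − 0 + 0 − 1 = 0.

H_0 ≅ Z,  H_1 = 0,  H_2 = 0,  H_3 ≅ Z.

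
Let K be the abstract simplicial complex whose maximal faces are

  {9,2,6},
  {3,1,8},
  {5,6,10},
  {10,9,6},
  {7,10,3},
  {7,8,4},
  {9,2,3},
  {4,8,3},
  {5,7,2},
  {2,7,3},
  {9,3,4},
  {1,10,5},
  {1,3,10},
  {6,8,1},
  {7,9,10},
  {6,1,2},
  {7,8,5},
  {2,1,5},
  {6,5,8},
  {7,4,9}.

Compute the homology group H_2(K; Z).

We work with the vertex ordering 1 < 2 < 3 < 4 < 5 < 6 < 7 < 8 < 9 < 10. The simplices of K, each written with vertices in increasing order, are:

  0-simplices (10): [1], [2], [3], [4], [5], [6], [7], [8], [9], [10]
  1-simplices (30): (30 of them)
  2-simplices (20): (20 of them)

so the chain groups are C_0 ≅ Z^10, C_1 ≅ Z^30, C_2 ≅ Z^20.

The boundary map ∂_1: C_1 → C_0 sends each edge [p,q] (with p < q) to q − p. For instance
  ∂[2,3] = [3] − [2].
This gives a 10×30 integer matrix of rank 9; reducing to Smith normal form yields diagonal entries (1,1,1,1,1,1,1,1,1).

The boundary map ∂_2: C_2 → C_1 sends each 2-simplex [p,q,r] to [q,r] − [p,r] + [p,q]. For instance
  ∂[7,9,10] = [9,10] − [7,10] + [7,9],
  ∂[6,9,10] = [9,10] − [6,10] + [6,9].
This gives a 30×20 integer matrix of rank 20; reducing to Smith normal form yields diagonal entries (1,1,1,1,1,1,1,1,1,1,1,1,1,1,1,1,1,1,1,2).

Computing H_k = (kernel of ∂_k) / (image of ∂_{k+1}):

  H_2: rank ker ∂_2 − rank ∂_3 = (20 − 20) − 0 = 0, and there is no ∂_3, so H_2 ≅ 0.

H_2 ≅ 0.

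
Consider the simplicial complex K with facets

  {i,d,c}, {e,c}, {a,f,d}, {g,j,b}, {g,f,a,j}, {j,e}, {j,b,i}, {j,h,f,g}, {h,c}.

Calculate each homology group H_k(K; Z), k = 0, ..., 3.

H_0 ≅ Z,  H_1 ≅ Z^3,  H_2 = 0,  H_3 = 0.

Take the total order a < b < c < d < e < f < g < h < i < j on the vertex set. Then K (dimension 3) consists of the simplices:

  0-simplices (10): a, b, c, d, e, f, g, h, i, j
  1-simplices (21): ad, af, ag, aj, bg, bi, bj, cd, ce, ch, ci, df, di, ej, fg, fh, fj, gh, gj, hj, ij
  2-simplices (11): adf, afg, afj, agj, bgj, bij, cdi, fgh, fgj, fhj, ghj
  3-simplices (2): afgj, fghj

giving chain groups C_0 ≅ Z^10, C_1 ≅ Z^21, C_2 ≅ Z^11, C_3 ≅ Z^2.

The boundary map ∂_1: C_1 → C_0 is given by ∂[p,q] = [q] − [p].
The 10×21 boundary matrix has rank 9 and Smith normal form diag(1,1,1,1,1,1,1,1,1).

The boundary map ∂_2: C_2 → C_1 maps a triangle to the signed sum of its edges. For instance
  ∂afg = fg − ag + af,
  ∂adf = df − af + ad.
This gives a 21×11 integer matrix of rank 9; reducing to Smith normal form yields diagonal entries (1,1,1,1,1,1,1,1,1).

The boundary map ∂_3: C_3 → C_2 sends each 3-simplex σ to the alternating sum Σ_i (−1)^i (σ with its i-th vertex removed). For instance
  ∂fghj = ghj − fhj + fgj − fgh,
  ∂afgj = fgj − agj + afj − afg.
The 11×2 boundary matrix has rank 2 and Smith normal form diag(1,1).

From H_k ≅ ker(∂_k) / im(∂_{k+1}) we obtain:

  H_0: rank C_0 − rank ∂_1 = 10 − 9 = 1, and the invariant factors of ∂_1 are all 1, so H_0 ≅ Z.
  H_1: rank ker ∂_1 − rank ∂_2 = (21 − 9) − 9 = 3, and the invariant factors of ∂_2 are all 1, so H_1 ≅ Z^3.
  H_2: rank ker ∂_2 − rank ∂_3 = (11 − 9) − 2 = 0, and the invariant factors of ∂_3 are all 1, so H_2 ≅ 0.
  H_3: rank ker ∂_3 − rank ∂_4 = (2 − 2) − 0 = 0, and there is no ∂_4, so H_3 ≅ 0.

As a check, the Euler characteristic is 10 − 21 + 11 − 2 = -2, which agrees with 1 − 3 + 0 − 0 = -2.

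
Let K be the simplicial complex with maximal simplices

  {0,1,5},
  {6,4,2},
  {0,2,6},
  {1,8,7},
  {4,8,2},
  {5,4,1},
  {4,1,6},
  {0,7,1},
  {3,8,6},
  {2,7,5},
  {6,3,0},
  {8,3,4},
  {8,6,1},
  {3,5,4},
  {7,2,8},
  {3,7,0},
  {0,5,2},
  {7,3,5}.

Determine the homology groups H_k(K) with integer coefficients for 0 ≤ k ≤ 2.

H_0 = Z,  H_1 = Z ⊕ Z/2,  H_2 = 0.

K has 9 vertices, 27 edges, 18 triangles.
rank ∂_0 = 0, rank ∂_1 = 8 ⇒ b_0 = 9 − 0 − 8 = 1; all invariant factors of ∂_1 are 1 so no torsion. So H_0 = Z.
rank ∂_1 = 8, rank ∂_2 = 18 ⇒ b_1 = 27 − 8 − 18 = 1; ∂_2 has invariant factor(s) [2] giving torsion. So H_1 = Z ⊕ Z/2.
rank ∂_2 = 18, rank ∂_3 = 0 ⇒ b_2 = 18 − 18 − 0 = 0. So H_2 = 0.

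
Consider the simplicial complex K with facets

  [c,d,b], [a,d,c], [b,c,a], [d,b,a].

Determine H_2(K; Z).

Take the total order a < b < c < d on the vertex set. Then K (dimension 2) consists of the simplices:

  0-simplices (4): a, b, c, d
  1-simplices (6): ab, ac, ad, bc, bd, cd
  2-simplices (4): abc, abd, acd, bcd

giving chain groups C_0 ≅ Z^4, C_1 ≅ Z^6, C_2 ≅ Z^4.

∂_1: C_1 → C_0 sends each edge [p,q] (with p < q) to q − p.
As a 4×6 matrix over Z this has rank 3, with invariant factors (1,1,1).

∂_2: C_2 → C_1 sends each 2-simplex [p,q,r] to [q,r] − [p,r] + [p,q]. For instance
  ∂acd = cd − ad + ac,
  ∂abc = bc − ac + ab.
The 6×4 boundary matrix has rank 3 and Smith normal form diag(1,1,1).

From H_k ≅ ker(∂_k) / im(∂_{k+1}) we obtain:

  H_2: rank ker ∂_2 − rank ∂_3 = (4 − 3) − 0 = 1, and there is no ∂_3, so H_2 ≅ Z.

(K is a triangulation of the 2-sphere S^2.)

H_2 = Z.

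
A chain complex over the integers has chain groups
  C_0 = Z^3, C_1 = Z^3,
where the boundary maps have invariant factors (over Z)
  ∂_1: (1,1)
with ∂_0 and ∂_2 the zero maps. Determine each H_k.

H_0 = Z,  H_1 = Z.

H_0: b_0 = 3 − 0 − 2 = 1; torsion from ∂_1 factors > 1: none. So H_0 = Z.
H_1: b_1 = 3 − 2 − 0 = 1; torsion from ∂_2 factors > 1: none. So H_1 = Z.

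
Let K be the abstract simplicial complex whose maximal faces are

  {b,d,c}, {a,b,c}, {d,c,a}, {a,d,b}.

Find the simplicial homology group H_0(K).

Take the total order a < b < c < d on the vertex set. Then K (dimension 2) consists of the simplices:

  0-simplices (4): a, b, c, d
  1-simplices (6): ab, ac, ad, bc, bd, cd
  2-simplices (4): abc, abd, acd, bcd

so the chain groups are C_0 ≅ Z^4, C_1 ≅ Z^6, C_2 ≅ Z^4.

∂_1: C_1 → C_0 maps an edge to its endpoints' difference, ∂[p,q] = q − p. For instance
  ∂ac = c − a.
This gives a 4×6 integer matrix of rank 3; reducing to Smith normal form yields diagonal entries (1,1,1).

∂_2: C_2 → C_1 sends each 2-simplex [p,q,r] to [q,r] − [p,r] + [p,q]. For instance
  ∂bcd = cd − bd + bc,
  ∂abc = bc − ac + ab.
As a 6×4 matrix over Z this has rank 3, with invariant factors (1,1,1).

Now H_k = ker ∂_k / im ∂_{k+1}, so:

  H_0: rank C_0 − rank ∂_1 = 4 − 3 = 1, and the invariant factors of ∂_1 are all 1, so H_0 = Z.

(K is a triangulation of the 2-sphere S^2.)

H_0 = Z.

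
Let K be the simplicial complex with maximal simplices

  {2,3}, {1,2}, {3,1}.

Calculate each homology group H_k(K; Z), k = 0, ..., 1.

Take the total order 1 < 2 < 3 on the vertex set. Then K (dimension 1) consists of the simplices:

  0-simplices (3): [1], [2], [3]
  1-simplices (3): [1,2], [1,3], [2,3]

so the chain groups are C_0 ≅ Z^3, C_1 ≅ Z^3.

Boundary ∂_1: C_1 → C_0 is given by ∂[p,q] = [q] − [p]. For instance
  ∂[1,2] = [2] − [1].
This gives a 3×3 integer matrix of rank 2; reducing to Smith normal form yields diagonal entries (1,1).

Computing H_k = (kernel of ∂_k) / (image of ∂_{k+1}):

  H_0: rank C_0 − rank ∂_1 = 3 − 2 = 1, and the invariant factors of ∂_1 are all 1, so H_0 ≅ Z.
  H_1: rank ker ∂_1 − rank ∂_2 = (3 − 2) − 0 = 1, and there is no ∂_2, so H_1 ≅ Z.

As a check, the Euler characteristic is 3 − 3 = 0, which agrees with 1 − 1 = 0.
(K is a triangulation of the circle S^1.)

H_0 ≅ Z,  H_1 ≅ Z.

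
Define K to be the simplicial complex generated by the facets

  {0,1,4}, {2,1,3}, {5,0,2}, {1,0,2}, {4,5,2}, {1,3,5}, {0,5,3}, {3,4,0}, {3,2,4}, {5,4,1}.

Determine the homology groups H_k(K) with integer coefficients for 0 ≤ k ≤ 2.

H_0 ≅ Z,  H_1 ≅ Z/2Z,  H_2 = 0.

Take the total order 0 < 1 < 2 < 3 < 4 < 5 on the vertex set. Then K (dimension 2) consists of the simplices:

  0-simplices (6): [0], [1], [2], [3], [4], [5]
  1-simplices (15): [0,1], [0,2], [0,3], [0,4], [0,5], [1,2], [1,3], [1,4], [1,5], [2,3], [2,4], [2,5], [3,4], [3,5], [4,5]
  2-simplices (10): [0,1,2], [0,1,4], [0,2,5], [0,3,4], [0,3,5], [1,2,3], [1,3,5], [1,4,5], [2,3,4], [2,4,5]

giving chain groups C_0 ≅ Z^6, C_1 ≅ Z^15, C_2 ≅ Z^10.

Boundary ∂_1: C_1 → C_0 sends each edge [p,q] (with p < q) to q − p.
This gives a 6×15 integer matrix of rank 5; reducing to Smith normal form yields diagonal entries (1,1,1,1,1).

The boundary map ∂_2: C_2 → C_1 acts by ∂[p,q,r] = [q,r] − [p,r] + [p,q]. For instance
  ∂[1,4,5] = [4,5] − [1,5] + [1,4],
  ∂[1,2,3] = [2,3] − [1,3] + [1,2].
This gives a 15×10 integer matrix of rank 10; reducing to Smith normal form yields diagonal entries (1,1,1,1,1,1,1,1,1,2).

From H_k ≅ ker(∂_k) / im(∂_{k+1}) we obtain:

  H_0: rank C_0 − rank ∂_1 = 6 − 5 = 1, and the invariant factors of ∂_1 are all 1, so H_0 ≅ Z.
  H_1: rank ker ∂_1 − rank ∂_2 = (15 − 5) − 10 = 0, and ∂_2 has invariant factor 2 > 1, so H_1 ≅ Z/2Z.
  H_2: rank ker ∂_2 − rank ∂_3 = (10 − 10) − 0 = 0, and there is no ∂_3, so H_2 ≅ 0.

(K is a triangulation of the real projective plane RP^2.)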